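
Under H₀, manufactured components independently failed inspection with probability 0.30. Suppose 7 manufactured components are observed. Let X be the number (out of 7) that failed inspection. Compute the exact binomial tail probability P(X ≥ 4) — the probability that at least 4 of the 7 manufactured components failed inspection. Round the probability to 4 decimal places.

P = 0.1260

X ~ Binomial(n=7, p=0.30).
P(X ≥ 4) = C(7,4)·0.30^4·0.70^3 + C(7,5)·0.30^5·0.70^2 + C(7,6)·0.30^6·0.70^1 + C(7,7)·0.30^7·0.70^0.
= 0.097240 + 0.025005 + 0.003572 + 0.000219 = 0.1260.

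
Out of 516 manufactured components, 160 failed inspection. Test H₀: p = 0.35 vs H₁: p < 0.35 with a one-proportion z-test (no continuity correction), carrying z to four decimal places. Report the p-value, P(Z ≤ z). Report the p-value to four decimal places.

p-value = 0.0286

Sample proportion p̂ = 160/516 = 0.31008.
Null standard error: √(0.35·0.65/516) = √0.000440891 = 0.020997.
Test statistic (full precision, shown to 4 dp): z = (160/516 − 0.35)/SE₀ ≈ -1.9013.
p-value = P(Z ≤ z) with z = -1.9013 → 0.0286.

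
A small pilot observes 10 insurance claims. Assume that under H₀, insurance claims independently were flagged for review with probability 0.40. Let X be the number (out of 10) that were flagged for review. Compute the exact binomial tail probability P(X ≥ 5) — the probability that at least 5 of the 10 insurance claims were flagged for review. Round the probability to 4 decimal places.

X is binomial with n = 10 and p = 0.40.
P(X ≥ 5) = Σ_{j=5}^{10} C(10,j)·0.40^j·0.60^{10−j}.
= 0.200658 + 0.111477 + 0.042467 + 0.010617 + 0.001573 + 0.000105 = 0.3669.

P = 0.3669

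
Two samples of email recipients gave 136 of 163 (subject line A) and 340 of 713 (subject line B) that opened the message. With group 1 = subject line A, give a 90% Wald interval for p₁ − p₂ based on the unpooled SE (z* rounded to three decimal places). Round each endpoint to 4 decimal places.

(0.3006, 0.4144)

p̂₁ = 0.83436, p̂₂ = 0.47686, so the observed difference is 0.35750.
Unpooled SE = √(p̂₁(1−p̂₁)/n₁ + p̂₂(1−p̂₂)/n₂) = √(0.000847891 + 0.000349880) = 0.034609.
z* = 1.645 at the 90% level. Margin of error = 0.05693.
So the interval runs from 0.3006 to 0.4144.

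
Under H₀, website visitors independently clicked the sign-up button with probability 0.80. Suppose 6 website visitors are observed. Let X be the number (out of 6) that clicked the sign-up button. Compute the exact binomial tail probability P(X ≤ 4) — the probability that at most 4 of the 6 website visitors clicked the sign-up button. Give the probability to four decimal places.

P = 0.3446

X ~ Binomial(n=6, p=0.80).
P(X ≤ 4) = Σ_{j=0}^{4} C(6,j)·0.80^j·0.20^{6−j}.
= 0.000064 + 0.001536 + 0.015360 + 0.081920 + 0.245760 = 0.3446.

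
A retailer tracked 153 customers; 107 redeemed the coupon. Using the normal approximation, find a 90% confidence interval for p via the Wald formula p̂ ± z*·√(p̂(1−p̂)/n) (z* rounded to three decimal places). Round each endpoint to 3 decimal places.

(0.638, 0.760)

The sample proportion is 107/153 = 0.69935.
SE = √(p̂(1−p̂)/n) = √(0.210261/153) = 0.037071.
z* = 1.645 at the 90% level.
Margin of error: 1.645 × 0.037071 = 0.06098.
Interval: 0.69935 ± 0.06098 → (0.638, 0.760).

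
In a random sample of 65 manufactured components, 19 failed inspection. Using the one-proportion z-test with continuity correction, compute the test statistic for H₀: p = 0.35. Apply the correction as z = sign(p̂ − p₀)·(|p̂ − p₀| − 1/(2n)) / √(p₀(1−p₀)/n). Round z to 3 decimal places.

z = -0.845

The sample proportion is 19/65 = 0.29231. p̂ − p₀ = -0.057692.
Continuity correction 1/(2n) = 1/130 = 0.007692.
Corrected numerator: |-0.057692| − 0.007692 = 0.050000.
SE₀ = √(0.35·0.65/65) = 0.059161.
z = (−)0.050000/0.059161 = -0.845.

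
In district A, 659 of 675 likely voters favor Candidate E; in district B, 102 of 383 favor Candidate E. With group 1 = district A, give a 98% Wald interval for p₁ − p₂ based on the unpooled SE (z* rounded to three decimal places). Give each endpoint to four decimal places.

p̂₁ = 0.97630, p̂₂ = 0.26632, so the observed difference is 0.70998.
Unpooled SE = √(p̂₁(1−p̂₁)/n₁ + p̂₂(1−p̂₂)/n₂) = √(0.000034284 + 0.000510164) = 0.023333.
z* = 2.326 at the 98% level. Margin of error = 0.05427.
Interval: 0.70998 ± 0.05427 → (0.6557, 0.7643).

(0.6557, 0.7643)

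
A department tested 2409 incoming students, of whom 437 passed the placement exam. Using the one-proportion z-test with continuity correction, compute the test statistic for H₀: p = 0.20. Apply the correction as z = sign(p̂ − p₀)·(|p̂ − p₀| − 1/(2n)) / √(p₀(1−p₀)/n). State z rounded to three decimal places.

With x = 437 successes in n = 2409, p̂ = 0.18140. p̂ − p₀ = -0.018597.
1/(2n) = 0.000208.
Corrected numerator: |-0.018597| − 0.000208 = 0.018389.
Null standard error: √(0.20·0.80/2409) = √0.000066418 = 0.008150.
z = (−)0.018389/0.008150 = -2.256.

z = -2.256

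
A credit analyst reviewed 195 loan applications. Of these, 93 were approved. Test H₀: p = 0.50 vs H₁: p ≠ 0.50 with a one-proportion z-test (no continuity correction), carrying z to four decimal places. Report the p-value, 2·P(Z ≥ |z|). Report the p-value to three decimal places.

p-value = 0.519

With x = 93 successes in n = 195, p̂ = 0.47692.
Under H₀, SE = √(p₀(1−p₀)/n) = √(0.50·0.50/195) = √0.001282051 = 0.035806.
Test statistic (full precision, shown to 4 dp): z = (93/195 − 0.50)/SE₀ ≈ -0.6445.
From the standard normal, 2·P(Z ≥ |z|) = 0.519.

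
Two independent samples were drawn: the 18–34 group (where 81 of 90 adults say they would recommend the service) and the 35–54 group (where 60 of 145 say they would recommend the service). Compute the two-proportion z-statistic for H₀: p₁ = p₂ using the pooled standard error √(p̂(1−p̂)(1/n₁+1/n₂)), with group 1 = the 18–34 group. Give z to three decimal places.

z = 7.396

Sample proportions: p̂₁ = 81/90 = 0.90000 and p̂₂ = 60/145 = 0.41379.
Pooling: p̂ = 141/235 = 0.60000.
Pooled SE = √[0.2400000·0.01800766] ≈ 0.065741.
z = 0.48621/0.065741 = 7.396.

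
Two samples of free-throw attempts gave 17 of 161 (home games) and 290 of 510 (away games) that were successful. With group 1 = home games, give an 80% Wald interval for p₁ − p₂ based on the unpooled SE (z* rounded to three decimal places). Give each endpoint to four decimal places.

p̂₁ = 17/161 = 0.10559, p̂₂ = 290/510 = 0.56863; p̂₁ − p̂₂ = -0.46304.
SE = √(0.000586589 + 0.000480961) = √0.001067550 = 0.032673.
z* = 1.282 at the 80% level. Margin = 1.282·0.032673 = 0.04189.
So the interval runs from -0.5049 to -0.4212.

(-0.5049, -0.4212)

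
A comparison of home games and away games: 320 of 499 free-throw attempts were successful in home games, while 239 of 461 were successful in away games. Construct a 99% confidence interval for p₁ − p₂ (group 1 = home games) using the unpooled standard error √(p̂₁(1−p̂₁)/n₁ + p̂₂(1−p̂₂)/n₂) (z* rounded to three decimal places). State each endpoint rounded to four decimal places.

(0.0413, 0.2044)

p̂₁ = 0.64128, p̂₂ = 0.51844, so the observed difference is 0.12284.
Unpooled SE = √(p̂₁(1−p̂₁)/n₁ + p̂₂(1−p̂₂)/n₂) = √(0.000461000 + 0.000541562) = 0.031663.
The 99% critical value is z* = 2.576. Margin = 2.576·0.031663 = 0.08156.
Interval: 0.12284 ± 0.08156 → (0.0413, 0.2044).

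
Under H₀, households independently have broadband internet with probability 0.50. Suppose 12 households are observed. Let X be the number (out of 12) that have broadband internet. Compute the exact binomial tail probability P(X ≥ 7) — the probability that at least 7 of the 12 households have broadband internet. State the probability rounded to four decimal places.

X ~ Binomial(n=12, p=0.50).
P(X ≥ 7) = Σ_{j=7}^{12} C(12,j)·0.50^j·0.50^{12−j}.
= 0.193359 + 0.120850 + 0.053711 + 0.016113 + 0.002930 + 0.000244 = 0.3872.

P = 0.3872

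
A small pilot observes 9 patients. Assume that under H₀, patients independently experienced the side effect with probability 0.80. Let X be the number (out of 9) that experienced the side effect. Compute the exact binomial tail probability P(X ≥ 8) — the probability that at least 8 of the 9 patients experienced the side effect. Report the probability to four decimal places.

P = 0.4362

X ~ Binomial(n=9, p=0.80).
P(X ≥ 8) = C(9,8)·0.80^8·0.20^1 + C(9,9)·0.80^9·0.20^0.
= 0.301990 + 0.134218 = 0.4362.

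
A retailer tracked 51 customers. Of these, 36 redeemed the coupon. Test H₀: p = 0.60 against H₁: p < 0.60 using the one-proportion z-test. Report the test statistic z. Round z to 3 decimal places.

z = 1.543

p̂ = 36/51 = 0.70588.
Null standard error: √(0.60·0.40/51) = √0.004705882 = 0.068599.
z = (p̂ − p₀)/SE = (0.70588 − 0.60)/0.068599 = 1.543.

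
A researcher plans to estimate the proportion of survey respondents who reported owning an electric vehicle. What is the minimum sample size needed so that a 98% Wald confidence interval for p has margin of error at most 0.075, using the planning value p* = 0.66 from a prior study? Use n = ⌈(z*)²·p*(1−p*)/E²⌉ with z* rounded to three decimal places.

z* = 2.326 at the 98% level.
p*(1−p*) = 0.2244.
(z*)²·p*(1−p*)/E² = 5.410276·0.2244/0.005625 = 215.834.
Rounding up, n = 216.

n = 216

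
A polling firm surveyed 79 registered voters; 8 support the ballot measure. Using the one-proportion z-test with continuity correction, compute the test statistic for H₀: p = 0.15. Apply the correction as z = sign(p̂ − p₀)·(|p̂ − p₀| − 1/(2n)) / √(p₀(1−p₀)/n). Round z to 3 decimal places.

z = -1.056

The sample proportion is 8/79 = 0.10127. p̂ − p₀ = -0.048734.
1/(2n) = 0.006329.
Corrected numerator: |-0.048734| − 0.006329 = 0.042405.
Under H₀, SE = √(p₀(1−p₀)/n) = √(0.15·0.85/79) = √0.001613924 = 0.040174.
z = (−)0.042405/0.040174 = -1.056.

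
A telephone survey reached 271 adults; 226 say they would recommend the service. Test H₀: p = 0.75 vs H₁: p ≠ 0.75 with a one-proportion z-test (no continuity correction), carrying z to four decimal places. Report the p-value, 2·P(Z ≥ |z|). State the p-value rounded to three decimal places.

p-value = 0.001

The sample proportion is 226/271 = 0.83395.
Under H₀, SE = √(p₀(1−p₀)/n) = √(0.75·0.25/271) = √0.000691882 = 0.026304.
Test statistic (full precision, shown to 4 dp): z = (226/271 − 0.75)/SE₀ ≈ 3.1915.
From the standard normal, 2·P(Z ≥ |z|) = 0.001.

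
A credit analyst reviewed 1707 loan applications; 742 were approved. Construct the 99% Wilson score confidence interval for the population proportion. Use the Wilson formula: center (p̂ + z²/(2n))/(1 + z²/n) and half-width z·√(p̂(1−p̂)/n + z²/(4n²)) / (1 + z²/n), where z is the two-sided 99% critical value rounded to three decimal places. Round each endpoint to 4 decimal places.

(0.4041, 0.4658)

p̂ = 742/1707 = 0.43468; z = 2.576, so z² = 6.635776.
Denominator 1 + z²/n = 1 + 6.635776/1707 = 1.003887.
Adjusted center: (0.43468 + z²/(2n))/1.003887 = 0.43493.
Radicand: p̂(1−p̂)/n + z²/(4n²) = 0.000143956 + 0.000000569 = 0.000144525.
Half-width = z·√(radicand)/denom = 2.576·0.012022/1.003887 = 0.03085.
Interval: 0.43493 ± 0.03085 → (0.4041, 0.4658).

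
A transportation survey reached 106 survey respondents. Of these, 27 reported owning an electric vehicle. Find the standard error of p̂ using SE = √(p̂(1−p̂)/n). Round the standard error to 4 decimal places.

SE = 0.0423

The sample proportion is 27/106 = 0.25472.
p̂(1−p̂) = 0.25472·0.74528 = 0.189838.
SE = √(0.189838/106) = √0.001790925 = 0.0423.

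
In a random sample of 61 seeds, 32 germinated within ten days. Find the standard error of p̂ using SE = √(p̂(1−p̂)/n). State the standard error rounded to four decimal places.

SE = 0.0639

The sample proportion is 32/61 = 0.52459.
p̂(1−p̂) = 0.52459·0.47541 = 0.249395.
SE = √(0.249395/61) = √0.004088443 = 0.0639.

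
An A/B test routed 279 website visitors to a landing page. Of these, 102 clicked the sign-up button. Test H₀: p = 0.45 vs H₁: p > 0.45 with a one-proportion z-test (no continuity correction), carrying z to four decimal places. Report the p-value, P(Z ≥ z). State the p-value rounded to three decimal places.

p-value = 0.998

Sample proportion p̂ = 102/279 = 0.36559.
SE₀ = √(0.45·0.55/279) = 0.029784.
z = (p̂ − p₀)/SE = (102/279 − 0.45)/0.029784 ≈ -2.8340.
From the standard normal, P(Z ≥ z) = 0.998.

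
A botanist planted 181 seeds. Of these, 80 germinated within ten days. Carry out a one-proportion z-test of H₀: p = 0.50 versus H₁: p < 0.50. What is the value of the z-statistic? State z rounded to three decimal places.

z = -1.561

p̂ = 80/181 = 0.44199.
Null standard error: √(0.50·0.50/181) = √0.001381215 = 0.037165.
z = (0.44199 − 0.50)/0.037165 = -0.05801/0.037165 = -1.561.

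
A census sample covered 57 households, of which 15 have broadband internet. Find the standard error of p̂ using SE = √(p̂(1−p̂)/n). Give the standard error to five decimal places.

With x = 15 successes in n = 57, p̂ = 0.26316.
p̂(1−p̂) = 0.193907.
Dividing by n and taking the root: √0.003401877 = 0.05833.

SE = 0.05833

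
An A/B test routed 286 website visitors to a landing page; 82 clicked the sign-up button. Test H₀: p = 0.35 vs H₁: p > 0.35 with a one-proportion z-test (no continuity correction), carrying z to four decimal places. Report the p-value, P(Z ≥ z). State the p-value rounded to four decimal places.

p-value = 0.9876

The sample proportion is 82/286 = 0.28671.
SE₀ = √(0.35·0.65/286) = 0.028204.
Test statistic (full precision, shown to 4 dp): z = (82/286 − 0.35)/SE₀ ≈ -2.2439.
From the standard normal, P(Z ≥ z) = 0.9876.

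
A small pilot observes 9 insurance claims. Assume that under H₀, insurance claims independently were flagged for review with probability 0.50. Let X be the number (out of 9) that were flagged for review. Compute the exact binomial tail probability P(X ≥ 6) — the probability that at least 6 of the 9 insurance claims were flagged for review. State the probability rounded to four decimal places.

P = 0.2539

X is binomial with n = 9 and p = 0.50.
P(X ≥ 6) = C(9,6)·0.50^6·0.50^3 + C(9,7)·0.50^7·0.50^2 + C(9,8)·0.50^8·0.50^1 + C(9,9)·0.50^9·0.50^0.
= 0.164062 + 0.070312 + 0.017578 + 0.001953 = 0.2539.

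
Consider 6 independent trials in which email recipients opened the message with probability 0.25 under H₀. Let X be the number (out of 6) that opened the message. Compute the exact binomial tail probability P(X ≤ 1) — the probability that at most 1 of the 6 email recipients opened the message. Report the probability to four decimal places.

P = 0.5339

X ~ Binomial(n=6, p=0.25).
P(X ≤ 1) = C(6,0)·0.25^0·0.75^6 + C(6,1)·0.25^1·0.75^5.
= 0.177979 + 0.355957 = 0.5339.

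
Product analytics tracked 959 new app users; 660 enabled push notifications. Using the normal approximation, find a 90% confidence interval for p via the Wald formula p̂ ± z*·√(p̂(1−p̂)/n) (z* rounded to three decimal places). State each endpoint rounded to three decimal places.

Sample proportion p̂ = 660/959 = 0.68822.
Standard error of p̂: √(0.214574/959) = √0.000223748 = 0.014958.
z* = 1.645 at the 90% level.
Margin of error: 1.645 × 0.014958 = 0.02461.
Interval: 0.68822 ± 0.02461 → (0.664, 0.713).

(0.664, 0.713)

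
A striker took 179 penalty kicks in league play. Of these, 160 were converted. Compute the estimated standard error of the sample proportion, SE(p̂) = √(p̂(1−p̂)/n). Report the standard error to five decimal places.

SE = 0.02302

p̂ = 160/179 = 0.89385.
p̂(1−p̂) = 0.89385·0.10615 = 0.094882.
SE = √(0.094882/179) = 0.02302.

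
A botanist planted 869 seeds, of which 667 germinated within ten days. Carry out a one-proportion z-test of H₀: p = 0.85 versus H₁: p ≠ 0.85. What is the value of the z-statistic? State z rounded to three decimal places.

z = -6.807

With x = 667 successes in n = 869, p̂ = 0.76755.
SE₀ = √(0.85·0.15/869) = 0.012113.
z = (p̂ − p₀)/SE = (0.76755 − 0.85)/0.012113 = -6.807.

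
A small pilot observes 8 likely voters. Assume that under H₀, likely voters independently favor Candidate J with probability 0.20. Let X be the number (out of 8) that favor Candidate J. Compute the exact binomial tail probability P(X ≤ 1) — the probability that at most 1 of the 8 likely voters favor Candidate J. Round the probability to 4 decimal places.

X ~ Binomial(n=8, p=0.20).
P(X ≤ 1) = C(8,0)·0.20^0·0.80^8 + C(8,1)·0.20^1·0.80^7.
= 0.167772 + 0.335544 = 0.5033.

P = 0.5033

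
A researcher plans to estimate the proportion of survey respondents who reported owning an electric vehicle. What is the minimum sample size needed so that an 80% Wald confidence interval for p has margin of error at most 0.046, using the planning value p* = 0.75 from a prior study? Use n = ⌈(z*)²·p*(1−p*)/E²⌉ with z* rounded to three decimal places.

The 80% critical value is z* = 1.282.
p*(1−p*) = 0.1875.
(z*)²·p*(1−p*)/E² = 1.643524·0.1875/0.002116 = 145.634.
⌈145.634⌉ = 146.

n = 146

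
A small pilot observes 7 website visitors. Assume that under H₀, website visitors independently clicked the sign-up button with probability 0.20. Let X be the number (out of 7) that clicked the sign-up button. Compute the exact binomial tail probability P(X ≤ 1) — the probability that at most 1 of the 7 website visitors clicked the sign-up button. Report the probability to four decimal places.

P = 0.5767

X is binomial with n = 7 and p = 0.20.
P(X ≤ 1) = C(7,0)·0.20^0·0.80^7 + C(7,1)·0.20^1·0.80^6.
= 0.209715 + 0.367002 = 0.5767.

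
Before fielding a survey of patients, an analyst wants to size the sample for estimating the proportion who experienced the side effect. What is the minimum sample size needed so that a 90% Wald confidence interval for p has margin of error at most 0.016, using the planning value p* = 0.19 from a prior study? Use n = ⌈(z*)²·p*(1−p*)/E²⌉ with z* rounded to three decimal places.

n = 1627

The 90% critical value is z* = 1.645.
p*(1−p*) = 0.1539.
(z*)²·p*(1−p*)/E² = 2.706025·0.1539/0.000256 = 1626.786.
Rounding up, n = 1627.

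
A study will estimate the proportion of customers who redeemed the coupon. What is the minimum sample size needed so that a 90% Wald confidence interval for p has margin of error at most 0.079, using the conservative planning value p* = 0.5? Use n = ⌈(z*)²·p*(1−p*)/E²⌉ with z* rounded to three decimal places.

n = 109

The 90% critical value is z* = 1.645.
p*(1−p*) = 0.50·0.50 = 0.2500.
Required n before rounding: 2.706025 × 0.2500 / 0.079² = 108.397.
⌈108.397⌉ = 109.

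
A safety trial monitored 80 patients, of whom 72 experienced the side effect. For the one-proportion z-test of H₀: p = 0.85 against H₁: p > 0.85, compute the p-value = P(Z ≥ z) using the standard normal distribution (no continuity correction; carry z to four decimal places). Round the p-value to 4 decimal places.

With x = 72 successes in n = 80, p̂ = 0.90000.
SE₀ = √(0.85·0.15/80) = 0.039922.
z = (p̂ − p₀)/SE = (72/80 − 0.85)/0.039922 ≈ 1.2524.
From the standard normal, P(Z ≥ z) = 0.1052.

p-value = 0.1052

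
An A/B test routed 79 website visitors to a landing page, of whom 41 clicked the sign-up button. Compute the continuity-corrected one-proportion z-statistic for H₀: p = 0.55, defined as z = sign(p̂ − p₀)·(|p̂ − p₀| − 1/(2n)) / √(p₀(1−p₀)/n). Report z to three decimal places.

The sample proportion is 41/79 = 0.51899. p̂ − p₀ = -0.031013.
1/(2n) = 0.006329.
Corrected numerator: |-0.031013| − 0.006329 = 0.024684.
SE₀ = √(0.55·0.45/79) = 0.055972.
z = (−)0.024684/0.055972 = -0.441.

z = -0.441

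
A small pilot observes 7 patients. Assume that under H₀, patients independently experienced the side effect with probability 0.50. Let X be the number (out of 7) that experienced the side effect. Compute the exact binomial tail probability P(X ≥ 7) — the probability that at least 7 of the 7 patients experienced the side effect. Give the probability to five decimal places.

P = 0.00781

X is binomial with n = 7 and p = 0.50.
P(X ≥ 7) = C(7,7)·0.50^7·0.50^0.
= 0.007812 = 0.00781.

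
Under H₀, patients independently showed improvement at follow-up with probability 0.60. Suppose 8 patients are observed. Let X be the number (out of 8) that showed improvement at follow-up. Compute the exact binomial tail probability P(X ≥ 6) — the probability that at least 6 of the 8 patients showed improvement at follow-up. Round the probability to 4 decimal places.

P = 0.3154

X ~ Binomial(n=8, p=0.60).
P(X ≥ 6) = C(8,6)·0.60^6·0.40^2 + C(8,7)·0.60^7·0.40^1 + C(8,8)·0.60^8·0.40^0.
= 0.209019 + 0.089580 + 0.016796 = 0.3154.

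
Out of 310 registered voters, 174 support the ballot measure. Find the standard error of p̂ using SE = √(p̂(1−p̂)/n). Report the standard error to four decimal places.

SE = 0.0282

Sample proportion p̂ = 174/310 = 0.56129.
p̂(1−p̂) = 0.246244.
Dividing by n and taking the root: √0.000794335 = 0.0282.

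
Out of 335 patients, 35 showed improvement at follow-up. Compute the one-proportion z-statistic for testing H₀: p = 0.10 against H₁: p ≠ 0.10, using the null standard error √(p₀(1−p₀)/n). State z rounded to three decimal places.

z = 0.273

With x = 35 successes in n = 335, p̂ = 0.10448.
SE₀ = √(0.10·0.90/335) = 0.016391.
z = (0.10448 − 0.10)/0.016391 = 0.00448/0.016391 = 0.273.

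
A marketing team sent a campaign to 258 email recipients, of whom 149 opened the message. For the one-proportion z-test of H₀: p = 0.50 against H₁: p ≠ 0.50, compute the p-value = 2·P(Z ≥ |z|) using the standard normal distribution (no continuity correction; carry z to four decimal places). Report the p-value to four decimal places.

p-value = 0.0128

The sample proportion is 149/258 = 0.57752.
SE₀ = √(0.50·0.50/258) = 0.031129.
Test statistic (full precision, shown to 4 dp): z = (149/258 − 0.50)/SE₀ ≈ 2.4903.
p-value = 2·P(Z ≥ |z|) with z = 2.4903 → 0.0128.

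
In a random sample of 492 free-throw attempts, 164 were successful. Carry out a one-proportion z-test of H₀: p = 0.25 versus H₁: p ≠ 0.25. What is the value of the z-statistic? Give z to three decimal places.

Sample proportion p̂ = 164/492 = 0.33333.
SE₀ = √(0.25·0.75/492) = 0.019522.
Test statistic: z = 0.08333/0.019522 = 4.269.

z = 4.269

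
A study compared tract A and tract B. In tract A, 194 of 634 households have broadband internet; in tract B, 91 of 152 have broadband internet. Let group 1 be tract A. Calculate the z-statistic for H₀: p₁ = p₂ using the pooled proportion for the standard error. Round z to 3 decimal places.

p̂₁ = 194/634 = 0.30599, p̂₂ = 91/152 = 0.59868.
Pooled p̂ = (194+91)/(634+152) = 285/786 = 0.36260.
SE = √[p̂(1−p̂)(1/n₁+1/n₂)] = √[0.36260·0.63740·(1/634+1/152)] ≈ 0.043417.
z = -0.29269/0.043417 = -6.741.

z = -6.741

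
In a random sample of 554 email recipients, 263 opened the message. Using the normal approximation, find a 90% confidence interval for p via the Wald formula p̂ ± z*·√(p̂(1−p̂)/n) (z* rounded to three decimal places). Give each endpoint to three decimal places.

(0.440, 0.510)

p̂ = 263/554 = 0.47473.
SE(p̂) = √(0.47473·0.52527/554) = 0.021216.
For 90% confidence, z* = 1.645.
Margin = 1.645·0.021216 = 0.03490.
CI: 0.47473 ± 0.03490 = (0.440, 0.510).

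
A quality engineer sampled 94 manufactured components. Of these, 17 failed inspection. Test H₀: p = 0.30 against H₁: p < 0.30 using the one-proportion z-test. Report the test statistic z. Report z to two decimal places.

z = -2.52

The sample proportion is 17/94 = 0.18085.
Under H₀, SE = √(p₀(1−p₀)/n) = √(0.30·0.70/94) = √0.002234043 = 0.047266.
z = (p̂ − p₀)/SE = (0.18085 − 0.30)/0.047266 = -2.52.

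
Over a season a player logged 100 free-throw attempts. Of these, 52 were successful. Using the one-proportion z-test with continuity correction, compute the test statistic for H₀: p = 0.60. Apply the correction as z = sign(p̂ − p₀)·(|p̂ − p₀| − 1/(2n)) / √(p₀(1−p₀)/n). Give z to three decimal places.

p̂ = 52/100 = 0.52000. p̂ − p₀ = -0.080000.
Continuity correction 1/(2n) = 1/200 = 0.005000.
Corrected numerator: |-0.080000| − 0.005000 = 0.075000.
Under H₀, SE = √(p₀(1−p₀)/n) = √(0.60·0.40/100) = √0.002400000 = 0.048990.
z = (−)0.075000/0.048990 = -1.531.

z = -1.531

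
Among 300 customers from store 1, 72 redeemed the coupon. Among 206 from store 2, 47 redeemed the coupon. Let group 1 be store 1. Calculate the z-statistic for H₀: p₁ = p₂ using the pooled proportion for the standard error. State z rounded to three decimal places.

p̂₁ = 72/300 = 0.24000, p̂₂ = 47/206 = 0.22816.
Pooled p̂ = (72+47)/(300+206) = 119/506 = 0.23518.
Pooled SE = √[0.1798692·0.00818770] ≈ 0.038376.
z = (p̂₁ − p̂₂)/SE = (0.24000 − 0.22816)/0.038376 = 0.01184/0.038376 = 0.309.

z = 0.309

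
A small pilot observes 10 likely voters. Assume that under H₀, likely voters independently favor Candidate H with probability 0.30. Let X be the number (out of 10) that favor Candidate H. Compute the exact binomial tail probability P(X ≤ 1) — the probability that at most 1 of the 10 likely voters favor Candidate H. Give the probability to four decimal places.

X is binomial with n = 10 and p = 0.30.
P(X ≤ 1) = C(10,0)·0.30^0·0.70^10 + C(10,1)·0.30^1·0.70^9.
= 0.028248 + 0.121061 = 0.1493.

P = 0.1493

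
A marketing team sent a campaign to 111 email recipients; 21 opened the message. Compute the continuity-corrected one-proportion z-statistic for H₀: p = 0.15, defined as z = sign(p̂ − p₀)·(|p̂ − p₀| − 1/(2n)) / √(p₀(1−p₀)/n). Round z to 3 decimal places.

Sample proportion p̂ = 21/111 = 0.18919. p̂ − p₀ = 0.039189.
1/(2n) = 0.004505.
Corrected numerator: |0.039189| − 0.004505 = 0.034684.
SE₀ = √(0.15·0.85/111) = 0.033892.
z = +0.034684/0.033892 = 1.023.

z = 1.023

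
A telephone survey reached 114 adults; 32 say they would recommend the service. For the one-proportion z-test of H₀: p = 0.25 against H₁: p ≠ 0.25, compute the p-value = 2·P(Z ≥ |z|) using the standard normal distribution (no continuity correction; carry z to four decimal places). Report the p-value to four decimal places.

p-value = 0.4490

With x = 32 successes in n = 114, p̂ = 0.28070.
SE₀ = √(0.25·0.75/114) = 0.040555.
Test statistic (full precision, shown to 4 dp): z = (32/114 − 0.25)/SE₀ ≈ 0.7570.
From the standard normal, 2·P(Z ≥ |z|) = 0.4490.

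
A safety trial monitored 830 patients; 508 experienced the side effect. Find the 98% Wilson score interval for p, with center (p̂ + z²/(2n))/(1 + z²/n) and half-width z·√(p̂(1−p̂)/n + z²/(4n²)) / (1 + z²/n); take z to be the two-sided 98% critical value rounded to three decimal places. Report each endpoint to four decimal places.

(0.5721, 0.6505)

p̂ = 508/830 = 0.61205; z = 2.326, so z² = 5.410276.
Denominator 1 + z²/n = 1 + 5.410276/830 = 1.006518.
Center = (0.61205 + 0.003259)/1.006518 = 0.61132.
Radicand: p̂(1−p̂)/n + z²/(4n²) = 0.000286079 + 0.000001963 = 0.000288042.
Half-width = 2.326·√0.000288042/1.006518 = 0.03922.
So the interval runs from 0.5721 to 0.6505.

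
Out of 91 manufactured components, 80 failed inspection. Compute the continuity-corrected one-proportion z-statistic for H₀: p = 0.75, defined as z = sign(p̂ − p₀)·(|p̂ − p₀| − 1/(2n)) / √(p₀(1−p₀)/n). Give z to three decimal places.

z = 2.724

The sample proportion is 80/91 = 0.87912. p̂ − p₀ = 0.129121.
1/(2n) = 0.005495.
Corrected numerator: |0.129121| − 0.005495 = 0.123626.
Null standard error: √(0.75·0.25/91) = √0.002060440 = 0.045392.
z = (+)0.123626/0.045392 = 2.724.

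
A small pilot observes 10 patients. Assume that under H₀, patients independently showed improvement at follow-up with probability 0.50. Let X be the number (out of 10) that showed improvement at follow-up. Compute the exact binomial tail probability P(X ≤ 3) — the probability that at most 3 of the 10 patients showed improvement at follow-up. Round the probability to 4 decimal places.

P = 0.1719

X is binomial with n = 10 and p = 0.50.
P(X ≤ 3) = C(10,0)·0.50^0·0.50^10 + C(10,1)·0.50^1·0.50^9 + C(10,2)·0.50^2·0.50^8 + C(10,3)·0.50^3·0.50^7.
= 0.000977 + 0.009766 + 0.043945 + 0.117188 = 0.1719.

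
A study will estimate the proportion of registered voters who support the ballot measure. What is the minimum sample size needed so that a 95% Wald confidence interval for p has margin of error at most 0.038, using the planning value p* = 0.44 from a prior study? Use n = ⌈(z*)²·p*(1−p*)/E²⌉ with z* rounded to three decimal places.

z* = 1.960 at the 95% level.
p*(1−p*) = 0.44·0.56 = 0.2464.
(z*)²·p*(1−p*)/E² = 3.841600·0.2464/0.001444 = 655.520.
⌈655.520⌉ = 656.

n = 656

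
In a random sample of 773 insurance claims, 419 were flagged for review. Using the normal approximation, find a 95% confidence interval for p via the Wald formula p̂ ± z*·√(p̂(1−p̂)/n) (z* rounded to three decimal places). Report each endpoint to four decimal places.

Sample proportion p̂ = 419/773 = 0.54204.
SE(p̂) = √(0.54204·0.45796/773) = 0.017920.
z* = 1.960 at the 95% level.
Margin of error: 1.960 × 0.017920 = 0.03512.
So the interval runs from 0.5069 to 0.5772.

(0.5069, 0.5772)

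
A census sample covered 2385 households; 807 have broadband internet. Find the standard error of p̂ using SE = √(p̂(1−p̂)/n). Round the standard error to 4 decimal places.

With x = 807 successes in n = 2385, p̂ = 0.33836.
p̂(1−p̂) = 0.223873.
Dividing by n and taking the root: √0.000093867 = 0.0097.

SE = 0.0097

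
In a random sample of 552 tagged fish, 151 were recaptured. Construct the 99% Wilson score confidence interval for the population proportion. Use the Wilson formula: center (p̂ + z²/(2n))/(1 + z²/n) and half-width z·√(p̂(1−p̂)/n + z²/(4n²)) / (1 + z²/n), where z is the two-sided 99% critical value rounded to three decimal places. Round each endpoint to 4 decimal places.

p̂ = 151/552 = 0.27355; z = 2.576, so z² = 6.635776.
Denominator 1 + z²/n = 1 + 6.635776/552 = 1.012021.
Adjusted center: (0.27355 + z²/(2n))/1.012021 = 0.27624.
Radicand: p̂(1−p̂)/n + z²/(4n²) = 0.000360001 + 0.000005444 = 0.000365445.
Half-width = z·√(radicand)/denom = 2.576·0.019117/1.012021 = 0.04866.
Interval: 0.27624 ± 0.04866 → (0.2276, 0.3249).

(0.2276, 0.3249)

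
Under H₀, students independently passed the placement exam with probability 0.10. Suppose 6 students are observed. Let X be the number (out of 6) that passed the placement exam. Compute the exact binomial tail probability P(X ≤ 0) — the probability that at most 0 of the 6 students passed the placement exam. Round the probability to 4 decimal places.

P = 0.5314

X is binomial with n = 6 and p = 0.10.
P(X ≤ 0) = C(6,0)·0.10^0·0.90^6.
= 0.531441 = 0.5314.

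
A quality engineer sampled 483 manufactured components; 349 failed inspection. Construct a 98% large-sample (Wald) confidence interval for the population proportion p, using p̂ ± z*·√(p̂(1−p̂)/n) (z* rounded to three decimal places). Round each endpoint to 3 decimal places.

Sample proportion p̂ = 349/483 = 0.72257.
SE = √(p̂(1−p̂)/n) = √(0.200464/483) = 0.020373.
The 98% critical value is z* = 2.326.
Margin = 2.326·0.020373 = 0.04739.
So the interval runs from 0.675 to 0.770.

(0.675, 0.770)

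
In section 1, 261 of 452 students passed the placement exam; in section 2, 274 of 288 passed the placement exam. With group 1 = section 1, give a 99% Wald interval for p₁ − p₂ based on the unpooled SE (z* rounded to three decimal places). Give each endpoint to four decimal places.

(-0.4421, -0.3058)

p̂₁ = 0.57743, p̂₂ = 0.95139, so the observed difference is -0.37396.
Unpooled SE = √(p̂₁(1−p̂₁)/n₁ + p̂₂(1−p̂₂)/n₂) = √(0.000539832 + 0.000160584) = 0.026465.
The 99% critical value is z* = 2.576. Margin of error = 0.06817.
So the interval runs from -0.4421 to -0.3058.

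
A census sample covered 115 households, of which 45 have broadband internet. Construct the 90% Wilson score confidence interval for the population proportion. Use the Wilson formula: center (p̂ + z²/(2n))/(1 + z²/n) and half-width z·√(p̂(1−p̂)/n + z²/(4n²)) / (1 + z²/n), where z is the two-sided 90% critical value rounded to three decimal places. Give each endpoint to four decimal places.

(0.3198, 0.4678)

p̂ = 45/115 = 0.39130; z = 1.645, so z² = 2.706025.
Denominator 1 + z²/n = 1 + 2.706025/115 = 1.023531.
Center = (0.39130 + 0.011765)/1.023531 = 0.39380.
Radicand: p̂(1−p̂)/n + z²/(4n²) = 0.002071176 + 0.000051154 = 0.002122330.
Half-width = 1.645·√0.002122330/1.023531 = 0.07404.
So the interval runs from 0.3198 to 0.4678.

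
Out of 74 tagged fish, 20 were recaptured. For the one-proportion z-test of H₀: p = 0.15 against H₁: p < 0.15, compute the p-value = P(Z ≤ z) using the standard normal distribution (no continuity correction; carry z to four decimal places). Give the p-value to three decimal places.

p-value = 0.998

Sample proportion p̂ = 20/74 = 0.27027.
SE₀ = √(0.15·0.85/74) = 0.041509.
Test statistic (full precision, shown to 4 dp): z = (20/74 − 0.15)/SE₀ ≈ 2.8975.
From the standard normal, P(Z ≤ z) = 0.998.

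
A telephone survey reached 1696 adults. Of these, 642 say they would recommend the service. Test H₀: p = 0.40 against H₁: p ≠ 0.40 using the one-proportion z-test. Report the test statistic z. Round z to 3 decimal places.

The sample proportion is 642/1696 = 0.37854.
SE₀ = √(0.40·0.60/1696) = 0.011896.
Test statistic: z = -0.02146/0.011896 = -1.804.

z = -1.804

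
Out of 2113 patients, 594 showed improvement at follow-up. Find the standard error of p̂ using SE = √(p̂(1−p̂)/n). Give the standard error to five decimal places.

The sample proportion is 594/2113 = 0.28112.
p̂(1−p̂) = 0.202092.
Dividing by n and taking the root: √0.000095642 = 0.00978.

SE = 0.00978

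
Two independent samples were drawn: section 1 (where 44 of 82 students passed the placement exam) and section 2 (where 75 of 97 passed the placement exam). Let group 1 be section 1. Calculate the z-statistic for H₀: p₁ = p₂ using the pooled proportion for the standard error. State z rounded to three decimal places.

p̂₁ = 44/82 = 0.53659, p̂₂ = 75/97 = 0.77320.
Pooling: p̂ = 119/179 = 0.66480.
SE = √[p̂(1−p̂)(1/n₁+1/n₂)] = √[0.66480·0.33520·(1/82+1/97)] ≈ 0.070816.
z = -0.23661/0.070816 = -3.341.

z = -3.341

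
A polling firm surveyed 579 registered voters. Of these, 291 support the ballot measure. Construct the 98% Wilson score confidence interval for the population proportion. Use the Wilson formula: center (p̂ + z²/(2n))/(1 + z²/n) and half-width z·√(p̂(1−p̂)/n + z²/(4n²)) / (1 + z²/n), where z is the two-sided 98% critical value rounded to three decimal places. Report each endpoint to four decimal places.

Here p̂ = 291/579 = 0.50259 and z = 2.326 (z² = 5.410276).
Denominator 1 + z²/n = 1 + 5.410276/579 = 1.009344.
Adjusted center: (0.50259 + z²/(2n))/1.009344 = 0.50257.
Radicand: p̂(1−p̂)/n + z²/(4n²) = 0.000431767 + 0.000004035 = 0.000435802.
Half-width = z·√(radicand)/denom = 2.326·0.020876/1.009344 = 0.04811.
So the interval runs from 0.4545 to 0.5507.

(0.4545, 0.5507)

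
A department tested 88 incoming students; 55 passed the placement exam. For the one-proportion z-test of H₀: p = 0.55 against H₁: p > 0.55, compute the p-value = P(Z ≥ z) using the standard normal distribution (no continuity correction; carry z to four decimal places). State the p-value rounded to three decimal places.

The sample proportion is 55/88 = 0.62500.
Under H₀, SE = √(p₀(1−p₀)/n) = √(0.55·0.45/88) = √0.002812500 = 0.053033.
z = (p̂ − p₀)/SE = (55/88 − 0.55)/0.053033 ≈ 1.4142.
From the standard normal, P(Z ≥ z) = 0.079.

p-value = 0.079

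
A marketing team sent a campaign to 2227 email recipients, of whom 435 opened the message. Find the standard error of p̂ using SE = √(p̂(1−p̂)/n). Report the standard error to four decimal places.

SE = 0.0084

With x = 435 successes in n = 2227, p̂ = 0.19533.
p̂(1−p̂) = 0.19533·0.80467 = 0.157176.
SE = √(0.157176/2227) = 0.0084.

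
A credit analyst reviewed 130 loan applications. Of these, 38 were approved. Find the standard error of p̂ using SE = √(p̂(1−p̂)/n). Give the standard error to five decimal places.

Sample proportion p̂ = 38/130 = 0.29231.
p̂(1−p̂) = 0.206865.
SE = √(0.206865/130) = √0.001591269 = 0.03989.

SE = 0.03989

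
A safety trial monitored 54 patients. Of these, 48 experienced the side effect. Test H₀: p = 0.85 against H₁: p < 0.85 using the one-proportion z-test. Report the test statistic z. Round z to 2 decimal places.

z = 0.80

Sample proportion p̂ = 48/54 = 0.88889.
Under H₀, SE = √(p₀(1−p₀)/n) = √(0.85·0.15/54) = √0.002361111 = 0.048591.
z = (0.88889 − 0.85)/0.048591 = 0.03889/0.048591 = 0.80.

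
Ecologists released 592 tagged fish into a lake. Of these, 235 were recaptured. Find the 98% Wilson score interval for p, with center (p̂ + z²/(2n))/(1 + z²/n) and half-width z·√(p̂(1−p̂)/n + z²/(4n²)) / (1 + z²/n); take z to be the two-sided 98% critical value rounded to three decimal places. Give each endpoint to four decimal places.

(0.3513, 0.4445)

Here p̂ = 235/592 = 0.39696 and z = 2.326 (z² = 5.410276).
1 + z²/n = 1.009139.
Center = (0.39696 + 0.004569)/1.009139 = 0.39789.
Radicand: p̂(1−p̂)/n + z²/(4n²) = 0.000404363 + 0.000003859 = 0.000408222.
Half-width = 2.326·√0.000408222/1.009139 = 0.04657.
Interval: 0.39789 ± 0.04657 → (0.3513, 0.4445).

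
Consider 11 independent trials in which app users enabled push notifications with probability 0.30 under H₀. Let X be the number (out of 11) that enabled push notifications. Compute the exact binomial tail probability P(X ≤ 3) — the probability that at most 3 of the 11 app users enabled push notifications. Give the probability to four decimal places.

P = 0.5696

X ~ Binomial(n=11, p=0.30).
P(X ≤ 3) = C(11,0)·0.30^0·0.70^11 + C(11,1)·0.30^1·0.70^10 + C(11,2)·0.30^2·0.70^9 + C(11,3)·0.30^3·0.70^8.
= 0.019773 + 0.093217 + 0.199750 + 0.256822 = 0.5696.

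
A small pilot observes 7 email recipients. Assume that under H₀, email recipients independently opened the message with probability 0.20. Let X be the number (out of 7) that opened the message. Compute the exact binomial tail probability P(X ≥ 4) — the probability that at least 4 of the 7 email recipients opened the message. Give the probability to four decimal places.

X is binomial with n = 7 and p = 0.20.
P(X ≥ 4) = C(7,4)·0.20^4·0.80^3 + C(7,5)·0.20^5·0.80^2 + C(7,6)·0.20^6·0.80^1 + C(7,7)·0.20^7·0.80^0.
= 0.028672 + 0.004301 + 0.000358 + 0.000013 = 0.0333.

P = 0.0333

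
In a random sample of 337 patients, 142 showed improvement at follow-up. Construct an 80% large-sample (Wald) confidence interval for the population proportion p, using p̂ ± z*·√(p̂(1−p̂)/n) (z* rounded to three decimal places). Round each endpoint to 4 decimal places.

p̂ = 142/337 = 0.42136.
SE(p̂) = √(0.42136·0.57864/337) = 0.026898.
The 80% critical value is z* = 1.282.
Margin of error: 1.282 × 0.026898 = 0.03448.
Interval: 0.42136 ± 0.03448 → (0.3869, 0.4558).

(0.3869, 0.4558)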